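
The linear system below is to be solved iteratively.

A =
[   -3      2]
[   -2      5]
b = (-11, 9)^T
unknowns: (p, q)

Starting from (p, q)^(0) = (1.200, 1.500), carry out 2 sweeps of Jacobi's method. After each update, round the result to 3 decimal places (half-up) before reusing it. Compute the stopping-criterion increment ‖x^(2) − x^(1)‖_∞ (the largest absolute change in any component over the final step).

Iteration 1:
  p = (-11 - (2)·1.500) / (-3) = 4.667
  q = (9 - (-2)·1.200) / (5) = 2.280
Iteration 2:
  p = (-11 - (2)·2.280) / (-3) = 5.187
  q = (9 - (-2)·4.667) / (5) = 3.667
Change: (0.520, 1.387) → max |·| = 1.387

1.387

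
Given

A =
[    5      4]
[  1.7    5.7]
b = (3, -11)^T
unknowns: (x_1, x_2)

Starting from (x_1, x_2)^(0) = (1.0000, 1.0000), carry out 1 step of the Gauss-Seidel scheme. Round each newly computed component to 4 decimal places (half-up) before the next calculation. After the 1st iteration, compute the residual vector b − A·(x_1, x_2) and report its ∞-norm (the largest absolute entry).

Iteration 1:
  x_1 = (3 - (4)·1.0000) / (5) = -0.2000
  x_2 = (-11 - (1.7)·-0.2000) / (5.7) = -1.8702
Residual b − A·x = (11.4808, 0.0001); ∞-norm = 11.4808

11.4808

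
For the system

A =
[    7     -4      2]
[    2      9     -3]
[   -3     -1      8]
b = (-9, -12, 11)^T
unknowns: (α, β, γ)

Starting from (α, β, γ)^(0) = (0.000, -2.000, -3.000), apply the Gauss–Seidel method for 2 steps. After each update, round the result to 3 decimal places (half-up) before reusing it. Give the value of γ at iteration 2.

0.337

Iteration 1:
  α = (-9 - (-4)·-2.000 - (2)·-3.000) / (7) = -1.571
  β = (-12 - (2)·-1.571 - (-3)·-3.000) / (9) = -1.984
  γ = (11 - (-3)·-1.571 - (-1)·-1.984) / (8) = 0.538
Iteration 2:
  α = (-9 - (-4)·-1.984 - (2)·0.538) / (7) = -2.573
  β = (-12 - (2)·-2.573 - (-3)·0.538) / (9) = -0.582
  γ = (11 - (-3)·-2.573 - (-1)·-0.582) / (8) = 0.337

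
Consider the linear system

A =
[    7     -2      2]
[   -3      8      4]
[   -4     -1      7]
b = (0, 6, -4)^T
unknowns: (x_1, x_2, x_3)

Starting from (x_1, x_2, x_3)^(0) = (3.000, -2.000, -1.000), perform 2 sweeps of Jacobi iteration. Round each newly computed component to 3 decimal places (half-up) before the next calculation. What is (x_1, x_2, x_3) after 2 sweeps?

Iteration 1:
  x_1 = (0 - (-2)·-2.000 - (2)·-1.000) / (7) = -0.286
  x_2 = (6 - (-3)·3.000 - (4)·-1.000) / (8) = 2.375
  x_3 = (-4 - (-4)·3.000 - (-1)·-2.000) / (7) = 0.857
Iteration 2:
  x_1 = (0 - (-2)·2.375 - (2)·0.857) / (7) = 0.434
  x_2 = (6 - (-3)·-0.286 - (4)·0.857) / (8) = 0.214
  x_3 = (-4 - (-4)·-0.286 - (-1)·2.375) / (7) = -0.396

(0.434, 0.214, -0.396)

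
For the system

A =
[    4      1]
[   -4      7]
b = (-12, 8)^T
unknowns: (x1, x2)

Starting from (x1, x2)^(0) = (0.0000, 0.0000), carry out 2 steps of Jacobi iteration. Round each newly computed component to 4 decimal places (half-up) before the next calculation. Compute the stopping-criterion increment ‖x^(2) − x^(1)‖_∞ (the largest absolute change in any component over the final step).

1.7143

Iteration 1:
  x1 = (-12 - (1)·0.0000) / (4) = -3.0000
  x2 = (8 - (-4)·0.0000) / (7) = 1.1429
Iteration 2:
  x1 = (-12 - (1)·1.1429) / (4) = -3.2857
  x2 = (8 - (-4)·-3.0000) / (7) = -0.5714
Change: (-0.2857, -1.7143) → max |·| = 1.7143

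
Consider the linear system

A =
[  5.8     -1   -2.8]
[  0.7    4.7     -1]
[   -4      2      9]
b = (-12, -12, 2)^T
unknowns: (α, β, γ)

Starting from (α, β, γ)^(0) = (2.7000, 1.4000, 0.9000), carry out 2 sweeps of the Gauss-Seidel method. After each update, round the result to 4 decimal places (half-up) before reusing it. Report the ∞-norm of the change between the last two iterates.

1.0078

Iteration 1:
  α = (-12 - (-1)·1.4000 - (-2.8)·0.9000) / (5.8) = -1.3931
  β = (-12 - (0.7)·-1.3931 - (-1)·0.9000) / (4.7) = -2.1542
  γ = (2 - (-4)·-1.3931 - (2)·-2.1542) / (9) = 0.0818
Iteration 2:
  α = (-12 - (-1)·-2.1542 - (-2.8)·0.0818) / (5.8) = -2.4009
  β = (-12 - (0.7)·-2.4009 - (-1)·0.0818) / (4.7) = -2.1782
  γ = (2 - (-4)·-2.4009 - (2)·-2.1782) / (9) = -0.3608
Change: (-1.0078, -0.0240, -0.4426) → max |·| = 1.0078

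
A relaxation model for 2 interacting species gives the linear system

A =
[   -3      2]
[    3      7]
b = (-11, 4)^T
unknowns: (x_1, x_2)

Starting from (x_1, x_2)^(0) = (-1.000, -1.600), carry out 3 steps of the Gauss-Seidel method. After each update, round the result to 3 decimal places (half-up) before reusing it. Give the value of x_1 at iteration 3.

3.103

Iteration 1:
  x_1 = (-11 - (2)·-1.600) / (-3) = 2.600
  x_2 = (4 - (3)·2.600) / (7) = -0.543
Iteration 2:
  x_1 = (-11 - (2)·-0.543) / (-3) = 3.305
  x_2 = (4 - (3)·3.305) / (7) = -0.845
Iteration 3:
  x_1 = (-11 - (2)·-0.845) / (-3) = 3.103
  x_2 = (4 - (3)·3.103) / (7) = -0.758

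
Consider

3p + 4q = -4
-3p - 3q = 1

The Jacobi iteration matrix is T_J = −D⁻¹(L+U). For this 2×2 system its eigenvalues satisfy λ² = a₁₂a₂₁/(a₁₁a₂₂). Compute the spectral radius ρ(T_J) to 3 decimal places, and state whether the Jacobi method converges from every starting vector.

a₁₂a₂₁/(a₁₁a₂₂) = (4)·(-3) / ((3)·(-3)) = 1.333333
ρ = √|1.333333| = √1.333333 = 1.155
ρ > 1, so Jacobi diverges

1.155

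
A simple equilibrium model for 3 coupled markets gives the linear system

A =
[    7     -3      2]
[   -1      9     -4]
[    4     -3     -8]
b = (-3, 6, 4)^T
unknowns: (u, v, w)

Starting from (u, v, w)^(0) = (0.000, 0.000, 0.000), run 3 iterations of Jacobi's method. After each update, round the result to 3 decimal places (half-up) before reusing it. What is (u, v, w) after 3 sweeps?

Iteration 1:
  u = (-3 - (-3)·0.000 - (2)·0.000) / (7) = -0.429
  v = (6 - (-1)·0.000 - (-4)·0.000) / (9) = 0.667
  w = (4 - (4)·0.000 - (-3)·0.000) / (-8) = -0.500
Iteration 2:
  u = (-3 - (-3)·0.667 - (2)·-0.500) / (7) = 0.000
  v = (6 - (-1)·-0.429 - (-4)·-0.500) / (9) = 0.397
  w = (4 - (4)·-0.429 - (-3)·0.667) / (-8) = -0.965
Iteration 3:
  u = (-3 - (-3)·0.397 - (2)·-0.965) / (7) = 0.017
  v = (6 - (-1)·0.000 - (-4)·-0.965) / (9) = 0.238
  w = (4 - (4)·0.000 - (-3)·0.397) / (-8) = -0.649

(0.017, 0.238, -0.649)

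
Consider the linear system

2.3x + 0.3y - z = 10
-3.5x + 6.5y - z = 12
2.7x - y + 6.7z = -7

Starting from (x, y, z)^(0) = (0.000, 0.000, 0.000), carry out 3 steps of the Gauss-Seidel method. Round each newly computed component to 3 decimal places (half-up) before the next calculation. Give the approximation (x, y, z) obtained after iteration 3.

(3.193, 3.298, -1.839)

Iteration 1:
  x = (10 - (0.3)·0.000 - (-1)·0.000) / (2.3) = 4.348
  y = (12 - (-3.5)·4.348 - (-1)·0.000) / (6.5) = 4.187
  z = (-7 - (2.7)·4.348 - (-1)·4.187) / (6.7) = -2.172
Iteration 2:
  x = (10 - (0.3)·4.187 - (-1)·-2.172) / (2.3) = 2.857
  y = (12 - (-3.5)·2.857 - (-1)·-2.172) / (6.5) = 3.050
  z = (-7 - (2.7)·2.857 - (-1)·3.050) / (6.7) = -1.741
Iteration 3:
  x = (10 - (0.3)·3.050 - (-1)·-1.741) / (2.3) = 3.193
  y = (12 - (-3.5)·3.193 - (-1)·-1.741) / (6.5) = 3.298
  z = (-7 - (2.7)·3.193 - (-1)·3.298) / (6.7) = -1.839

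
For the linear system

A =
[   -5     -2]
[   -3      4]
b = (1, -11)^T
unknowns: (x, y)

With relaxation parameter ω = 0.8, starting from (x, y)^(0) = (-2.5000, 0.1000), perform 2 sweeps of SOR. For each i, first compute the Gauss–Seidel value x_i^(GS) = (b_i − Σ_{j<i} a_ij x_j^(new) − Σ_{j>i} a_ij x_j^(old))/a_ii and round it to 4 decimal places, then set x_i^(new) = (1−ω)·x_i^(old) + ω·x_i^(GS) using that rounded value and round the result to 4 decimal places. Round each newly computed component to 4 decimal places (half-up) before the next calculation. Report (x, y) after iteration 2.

Iteration 1:
  x: GS value = (1 - (-2)·0.1000) / (-5) = -0.2400;  x ← (1−ω)·-2.5000 + ω·-0.2400 = -0.6920
  y: GS value = (-11 - (-3)·-0.6920) / (4) = -3.2690;  y ← (1−ω)·0.1000 + ω·-3.2690 = -2.5952
Iteration 2:
  x: GS value = (1 - (-2)·-2.5952) / (-5) = 0.8381;  x ← (1−ω)·-0.6920 + ω·0.8381 = 0.5321
  y: GS value = (-11 - (-3)·0.5321) / (4) = -2.3509;  y ← (1−ω)·-2.5952 + ω·-2.3509 = -2.3998

(0.5321, -2.3998)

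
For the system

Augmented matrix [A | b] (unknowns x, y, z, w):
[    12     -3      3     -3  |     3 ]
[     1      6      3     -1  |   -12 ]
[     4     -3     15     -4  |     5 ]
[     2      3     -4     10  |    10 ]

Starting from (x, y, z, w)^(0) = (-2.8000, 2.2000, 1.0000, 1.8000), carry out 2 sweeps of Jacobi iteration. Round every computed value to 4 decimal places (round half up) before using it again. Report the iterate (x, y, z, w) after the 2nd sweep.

Iteration 1:
  x = (3 - (-3)·2.2000 - (3)·1.0000 - (-3)·1.8000) / (12) = 1.0000
  y = (-12 - (1)·-2.8000 - (3)·1.0000 - (-1)·1.8000) / (6) = -1.7333
  z = (5 - (4)·-2.8000 - (-3)·2.2000 - (-4)·1.8000) / (15) = 2.0000
  w = (10 - (2)·-2.8000 - (3)·2.2000 - (-4)·1.0000) / (10) = 1.3000
Iteration 2:
  x = (3 - (-3)·-1.7333 - (3)·2.0000 - (-3)·1.3000) / (12) = -0.3583
  y = (-12 - (1)·1.0000 - (3)·2.0000 - (-1)·1.3000) / (6) = -2.9500
  z = (5 - (4)·1.0000 - (-3)·-1.7333 - (-4)·1.3000) / (15) = 0.0667
  w = (10 - (2)·1.0000 - (3)·-1.7333 - (-4)·2.0000) / (10) = 2.1200

(-0.3583, -2.9500, 0.0667, 2.1200)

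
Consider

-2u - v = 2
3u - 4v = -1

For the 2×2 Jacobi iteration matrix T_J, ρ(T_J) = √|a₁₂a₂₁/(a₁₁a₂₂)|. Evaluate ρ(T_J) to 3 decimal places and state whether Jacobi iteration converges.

a₁₂a₂₁/(a₁₁a₂₂) = (-1)·(3) / ((-2)·(-4)) = -0.375000
ρ = √|-0.375000| = √0.375000 = 0.612
ρ < 1, so Jacobi converges

0.612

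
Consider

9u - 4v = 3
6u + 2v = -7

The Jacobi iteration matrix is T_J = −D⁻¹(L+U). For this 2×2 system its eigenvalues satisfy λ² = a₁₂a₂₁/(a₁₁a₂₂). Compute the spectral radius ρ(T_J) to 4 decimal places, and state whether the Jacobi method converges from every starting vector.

1.1547

a₁₂a₂₁/(a₁₁a₂₂) = (-4)·(6) / ((9)·(2)) = -1.333333
ρ = √|-1.333333| = √1.333333 = 1.1547
ρ > 1, so Jacobi diverges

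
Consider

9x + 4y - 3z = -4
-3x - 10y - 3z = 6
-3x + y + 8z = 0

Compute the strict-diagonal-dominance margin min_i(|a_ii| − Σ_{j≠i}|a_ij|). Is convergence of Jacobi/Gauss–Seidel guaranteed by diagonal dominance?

row 1: |9| − (4+3) = 2
row 2: |-10| − (3+3) = 4
row 3: |8| − (3+1) = 4
minimum over rows = 2 → strictly diagonally dominant (convergence guaranteed)

2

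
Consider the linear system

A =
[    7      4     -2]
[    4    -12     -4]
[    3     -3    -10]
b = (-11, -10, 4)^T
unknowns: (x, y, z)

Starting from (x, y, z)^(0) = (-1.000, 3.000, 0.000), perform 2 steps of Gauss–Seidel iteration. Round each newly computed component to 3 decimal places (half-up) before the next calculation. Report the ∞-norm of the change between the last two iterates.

1.491

Iteration 1:
  x = (-11 - (4)·3.000 - (-2)·0.000) / (7) = -3.286
  y = (-10 - (4)·-3.286 - (-4)·0.000) / (-12) = -0.262
  z = (4 - (3)·-3.286 - (-3)·-0.262) / (-10) = -1.307
Iteration 2:
  x = (-11 - (4)·-0.262 - (-2)·-1.307) / (7) = -1.795
  y = (-10 - (4)·-1.795 - (-4)·-1.307) / (-12) = 0.671
  z = (4 - (3)·-1.795 - (-3)·0.671) / (-10) = -1.140
Change: (1.491, 0.933, 0.167) → max |·| = 1.491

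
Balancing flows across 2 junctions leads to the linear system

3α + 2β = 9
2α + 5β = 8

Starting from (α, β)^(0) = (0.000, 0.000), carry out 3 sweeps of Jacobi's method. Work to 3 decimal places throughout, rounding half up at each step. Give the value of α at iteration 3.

Iteration 1:
  α = (9 - (2)·0.000) / (3) = 3.000
  β = (8 - (2)·0.000) / (5) = 1.600
Iteration 2:
  α = (9 - (2)·1.600) / (3) = 1.933
  β = (8 - (2)·3.000) / (5) = 0.400
Iteration 3:
  α = (9 - (2)·0.400) / (3) = 2.733
  β = (8 - (2)·1.933) / (5) = 0.827

2.733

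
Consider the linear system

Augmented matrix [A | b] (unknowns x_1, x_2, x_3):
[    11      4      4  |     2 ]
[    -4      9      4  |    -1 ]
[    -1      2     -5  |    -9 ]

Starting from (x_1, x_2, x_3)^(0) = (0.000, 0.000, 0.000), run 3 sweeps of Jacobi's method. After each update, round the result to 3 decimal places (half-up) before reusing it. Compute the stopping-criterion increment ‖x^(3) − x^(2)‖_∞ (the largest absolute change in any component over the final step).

Iteration 1:
  x_1 = (2 - (4)·0.000 - (4)·0.000) / (11) = 0.182
  x_2 = (-1 - (-4)·0.000 - (4)·0.000) / (9) = -0.111
  x_3 = (-9 - (-1)·0.000 - (2)·0.000) / (-5) = 1.800
Iteration 2:
  x_1 = (2 - (4)·-0.111 - (4)·1.800) / (11) = -0.432
  x_2 = (-1 - (-4)·0.182 - (4)·1.800) / (9) = -0.830
  x_3 = (-9 - (-1)·0.182 - (2)·-0.111) / (-5) = 1.719
Iteration 3:
  x_1 = (2 - (4)·-0.830 - (4)·1.719) / (11) = -0.141
  x_2 = (-1 - (-4)·-0.432 - (4)·1.719) / (9) = -1.067
  x_3 = (-9 - (-1)·-0.432 - (2)·-0.830) / (-5) = 1.554
Change: (0.291, -0.237, -0.165) → max |·| = 0.291

0.291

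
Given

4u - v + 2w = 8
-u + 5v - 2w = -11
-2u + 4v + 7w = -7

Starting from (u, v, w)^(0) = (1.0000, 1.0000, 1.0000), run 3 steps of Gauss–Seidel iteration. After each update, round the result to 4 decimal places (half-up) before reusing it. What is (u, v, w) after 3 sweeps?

Iteration 1:
  u = (8 - (-1)·1.0000 - (2)·1.0000) / (4) = 1.7500
  v = (-11 - (-1)·1.7500 - (-2)·1.0000) / (5) = -1.4500
  w = (-7 - (-2)·1.7500 - (4)·-1.4500) / (7) = 0.3286
Iteration 2:
  u = (8 - (-1)·-1.4500 - (2)·0.3286) / (4) = 1.4732
  v = (-11 - (-1)·1.4732 - (-2)·0.3286) / (5) = -1.7739
  w = (-7 - (-2)·1.4732 - (4)·-1.7739) / (7) = 0.4346
Iteration 3:
  u = (8 - (-1)·-1.7739 - (2)·0.4346) / (4) = 1.3392
  v = (-11 - (-1)·1.3392 - (-2)·0.4346) / (5) = -1.7583
  w = (-7 - (-2)·1.3392 - (4)·-1.7583) / (7) = 0.3874

(1.3392, -1.7583, 0.3874)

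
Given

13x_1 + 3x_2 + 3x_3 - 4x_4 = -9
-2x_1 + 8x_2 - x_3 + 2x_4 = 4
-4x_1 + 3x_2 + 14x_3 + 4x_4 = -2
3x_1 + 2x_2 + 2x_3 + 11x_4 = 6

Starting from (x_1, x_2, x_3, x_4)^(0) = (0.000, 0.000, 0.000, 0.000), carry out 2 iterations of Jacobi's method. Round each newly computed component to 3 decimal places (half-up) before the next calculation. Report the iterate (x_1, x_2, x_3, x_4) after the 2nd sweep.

(-0.607, 0.173, -0.603, 0.669)

Iteration 1:
  x_1 = (-9 - (3)·0.000 - (3)·0.000 - (-4)·0.000) / (13) = -0.692
  x_2 = (4 - (-2)·0.000 - (-1)·0.000 - (2)·0.000) / (8) = 0.500
  x_3 = (-2 - (-4)·0.000 - (3)·0.000 - (4)·0.000) / (14) = -0.143
  x_4 = (6 - (3)·0.000 - (2)·0.000 - (2)·0.000) / (11) = 0.545
Iteration 2:
  x_1 = (-9 - (3)·0.500 - (3)·-0.143 - (-4)·0.545) / (13) = -0.607
  x_2 = (4 - (-2)·-0.692 - (-1)·-0.143 - (2)·0.545) / (8) = 0.173
  x_3 = (-2 - (-4)·-0.692 - (3)·0.500 - (4)·0.545) / (14) = -0.603
  x_4 = (6 - (3)·-0.692 - (2)·0.500 - (2)·-0.143) / (11) = 0.669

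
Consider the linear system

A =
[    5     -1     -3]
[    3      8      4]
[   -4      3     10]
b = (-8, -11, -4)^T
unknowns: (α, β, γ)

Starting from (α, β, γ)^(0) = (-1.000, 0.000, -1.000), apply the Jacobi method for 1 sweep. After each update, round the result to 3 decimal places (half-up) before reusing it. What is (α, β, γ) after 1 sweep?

(-2.200, -0.500, -0.800)

Iteration 1:
  α = (-8 - (-1)·0.000 - (-3)·-1.000) / (5) = -2.200
  β = (-11 - (3)·-1.000 - (4)·-1.000) / (8) = -0.500
  γ = (-4 - (-4)·-1.000 - (3)·0.000) / (10) = -0.800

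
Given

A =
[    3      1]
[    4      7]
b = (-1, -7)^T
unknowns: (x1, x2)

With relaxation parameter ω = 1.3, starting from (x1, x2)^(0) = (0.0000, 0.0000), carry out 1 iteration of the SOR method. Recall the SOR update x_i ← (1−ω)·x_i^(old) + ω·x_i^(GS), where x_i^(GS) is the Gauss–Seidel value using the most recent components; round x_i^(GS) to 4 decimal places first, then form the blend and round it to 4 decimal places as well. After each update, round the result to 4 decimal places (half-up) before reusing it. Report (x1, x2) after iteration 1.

(-0.4333, -0.9781)

Iteration 1:
  x1: GS value = (-1 - (1)·0.0000) / (3) = -0.3333;  x1 ← (1−ω)·0.0000 + ω·-0.3333 = -0.4333
  x2: GS value = (-7 - (4)·-0.4333) / (7) = -0.7524;  x2 ← (1−ω)·0.0000 + ω·-0.7524 = -0.9781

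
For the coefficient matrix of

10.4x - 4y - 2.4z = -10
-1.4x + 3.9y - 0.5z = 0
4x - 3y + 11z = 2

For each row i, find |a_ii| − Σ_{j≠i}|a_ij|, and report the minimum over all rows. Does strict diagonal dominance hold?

2

row 1: |10.4| − (4+2.4) = 4
row 2: |3.9| − (1.4+0.5) = 2
row 3: |11| − (4+3) = 4
minimum over rows = 2 → strictly diagonally dominant (convergence guaranteed)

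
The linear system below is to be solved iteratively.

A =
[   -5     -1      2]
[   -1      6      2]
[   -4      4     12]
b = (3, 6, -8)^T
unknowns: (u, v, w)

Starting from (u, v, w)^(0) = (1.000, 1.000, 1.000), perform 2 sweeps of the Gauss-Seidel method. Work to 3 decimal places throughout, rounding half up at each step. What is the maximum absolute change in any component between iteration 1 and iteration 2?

Iteration 1:
  u = (3 - (-1)·1.000 - (2)·1.000) / (-5) = -0.400
  v = (6 - (-1)·-0.400 - (2)·1.000) / (6) = 0.600
  w = (-8 - (-4)·-0.400 - (4)·0.600) / (12) = -1.000
Iteration 2:
  u = (3 - (-1)·0.600 - (2)·-1.000) / (-5) = -1.120
  v = (6 - (-1)·-1.120 - (2)·-1.000) / (6) = 1.147
  w = (-8 - (-4)·-1.120 - (4)·1.147) / (12) = -1.422
Change: (-0.720, 0.547, -0.422) → max |·| = 0.720

0.720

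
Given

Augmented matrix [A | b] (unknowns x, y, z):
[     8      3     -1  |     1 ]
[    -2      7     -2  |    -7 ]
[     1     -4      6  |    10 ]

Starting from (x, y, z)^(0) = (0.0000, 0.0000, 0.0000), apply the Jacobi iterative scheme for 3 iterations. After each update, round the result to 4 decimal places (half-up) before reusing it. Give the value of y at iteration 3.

-0.5179

Iteration 1:
  x = (1 - (3)·0.0000 - (-1)·0.0000) / (8) = 0.1250
  y = (-7 - (-2)·0.0000 - (-2)·0.0000) / (7) = -1.0000
  z = (10 - (1)·0.0000 - (-4)·0.0000) / (6) = 1.6667
Iteration 2:
  x = (1 - (3)·-1.0000 - (-1)·1.6667) / (8) = 0.7083
  y = (-7 - (-2)·0.1250 - (-2)·1.6667) / (7) = -0.4881
  z = (10 - (1)·0.1250 - (-4)·-1.0000) / (6) = 0.9792
Iteration 3:
  x = (1 - (3)·-0.4881 - (-1)·0.9792) / (8) = 0.4304
  y = (-7 - (-2)·0.7083 - (-2)·0.9792) / (7) = -0.5179
  z = (10 - (1)·0.7083 - (-4)·-0.4881) / (6) = 1.2232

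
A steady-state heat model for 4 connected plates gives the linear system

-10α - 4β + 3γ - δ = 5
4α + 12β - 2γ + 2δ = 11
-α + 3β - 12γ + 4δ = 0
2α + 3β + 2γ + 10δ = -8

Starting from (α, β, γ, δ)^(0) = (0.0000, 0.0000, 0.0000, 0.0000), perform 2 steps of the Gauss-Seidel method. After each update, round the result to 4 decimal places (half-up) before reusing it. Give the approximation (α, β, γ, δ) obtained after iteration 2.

(-0.7308, 1.3936, 0.0468, -1.0813)

Iteration 1:
  α = (5 - (-4)·0.0000 - (3)·0.0000 - (-1)·0.0000) / (-10) = -0.5000
  β = (11 - (4)·-0.5000 - (-2)·0.0000 - (2)·0.0000) / (12) = 1.0833
  γ = (0 - (-1)·-0.5000 - (3)·1.0833 - (4)·0.0000) / (-12) = 0.3125
  δ = (-8 - (2)·-0.5000 - (3)·1.0833 - (2)·0.3125) / (10) = -1.0875
Iteration 2:
  α = (5 - (-4)·1.0833 - (3)·0.3125 - (-1)·-1.0875) / (-10) = -0.7308
  β = (11 - (4)·-0.7308 - (-2)·0.3125 - (2)·-1.0875) / (12) = 1.3936
  γ = (0 - (-1)·-0.7308 - (3)·1.3936 - (4)·-1.0875) / (-12) = 0.0468
  δ = (-8 - (2)·-0.7308 - (3)·1.3936 - (2)·0.0468) / (10) = -1.0813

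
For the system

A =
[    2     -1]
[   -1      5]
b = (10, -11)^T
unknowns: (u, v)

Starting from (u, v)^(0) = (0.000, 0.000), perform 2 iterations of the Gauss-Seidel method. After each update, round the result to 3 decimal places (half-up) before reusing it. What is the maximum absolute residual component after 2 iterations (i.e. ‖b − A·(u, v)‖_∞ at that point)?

0.120

Iteration 1:
  u = (10 - (-1)·0.000) / (2) = 5.000
  v = (-11 - (-1)·5.000) / (5) = -1.200
Iteration 2:
  u = (10 - (-1)·-1.200) / (2) = 4.400
  v = (-11 - (-1)·4.400) / (5) = -1.320
Residual b − A·x = (-0.120, 0.000); ∞-norm = 0.120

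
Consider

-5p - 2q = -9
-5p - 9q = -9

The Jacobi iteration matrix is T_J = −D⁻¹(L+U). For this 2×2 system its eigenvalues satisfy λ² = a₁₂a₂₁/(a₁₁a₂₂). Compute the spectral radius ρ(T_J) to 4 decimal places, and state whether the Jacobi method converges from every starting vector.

a₁₂a₂₁/(a₁₁a₂₂) = (-2)·(-5) / ((-5)·(-9)) = 0.222222
ρ = √|0.222222| = √0.222222 = 0.4714
ρ < 1, so Jacobi converges

0.4714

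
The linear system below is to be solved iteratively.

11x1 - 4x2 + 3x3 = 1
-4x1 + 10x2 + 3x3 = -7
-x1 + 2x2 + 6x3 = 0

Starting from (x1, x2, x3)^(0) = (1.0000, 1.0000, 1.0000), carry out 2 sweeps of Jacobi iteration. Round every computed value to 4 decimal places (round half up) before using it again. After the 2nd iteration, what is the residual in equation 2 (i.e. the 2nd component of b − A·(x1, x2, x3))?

-2.2451

Iteration 1:
  x1 = (1 - (-4)·1.0000 - (3)·1.0000) / (11) = 0.1818
  x2 = (-7 - (-4)·1.0000 - (3)·1.0000) / (10) = -0.6000
  x3 = (0 - (-1)·1.0000 - (2)·1.0000) / (6) = -0.1667
Iteration 2:
  x1 = (1 - (-4)·-0.6000 - (3)·-0.1667) / (11) = -0.0818
  x2 = (-7 - (-4)·0.1818 - (3)·-0.1667) / (10) = -0.5773
  x3 = (0 - (-1)·0.1818 - (2)·-0.6000) / (6) = 0.2303
Residual b − A·x = (-1.1003, -2.2451, -0.3090)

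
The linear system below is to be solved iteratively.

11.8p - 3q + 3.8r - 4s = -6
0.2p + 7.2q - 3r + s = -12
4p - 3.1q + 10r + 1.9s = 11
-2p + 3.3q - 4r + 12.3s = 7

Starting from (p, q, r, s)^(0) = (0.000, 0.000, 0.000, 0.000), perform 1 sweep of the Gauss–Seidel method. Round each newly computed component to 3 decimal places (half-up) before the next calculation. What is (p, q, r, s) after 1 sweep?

Iteration 1:
  p = (-6 - (-3)·0.000 - (3.8)·0.000 - (-4)·0.000) / (11.8) = -0.508
  q = (-12 - (0.2)·-0.508 - (-3)·0.000 - (1)·0.000) / (7.2) = -1.653
  r = (11 - (4)·-0.508 - (-3.1)·-1.653 - (1.9)·0.000) / (10) = 0.791
  s = (7 - (-2)·-0.508 - (3.3)·-1.653 - (-4)·0.791) / (12.3) = 1.187

(-0.508, -1.653, 0.791, 1.187)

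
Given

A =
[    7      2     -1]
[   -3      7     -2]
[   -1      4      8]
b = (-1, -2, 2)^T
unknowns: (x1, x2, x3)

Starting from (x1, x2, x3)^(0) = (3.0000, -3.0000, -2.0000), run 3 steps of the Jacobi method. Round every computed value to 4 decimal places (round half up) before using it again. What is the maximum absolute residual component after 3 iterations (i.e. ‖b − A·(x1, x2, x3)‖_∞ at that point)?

Iteration 1:
  x1 = (-1 - (2)·-3.0000 - (-1)·-2.0000) / (7) = 0.4286
  x2 = (-2 - (-3)·3.0000 - (-2)·-2.0000) / (7) = 0.4286
  x3 = (2 - (-1)·3.0000 - (4)·-3.0000) / (8) = 2.1250
Iteration 2:
  x1 = (-1 - (2)·0.4286 - (-1)·2.1250) / (7) = 0.0383
  x2 = (-2 - (-3)·0.4286 - (-2)·2.1250) / (7) = 0.5051
  x3 = (2 - (-1)·0.4286 - (4)·0.4286) / (8) = 0.0893
Iteration 3:
  x1 = (-1 - (2)·0.5051 - (-1)·0.0893) / (7) = -0.2744
  x2 = (-2 - (-3)·0.0383 - (-2)·0.0893) / (7) = -0.2438
  x3 = (2 - (-1)·0.0383 - (4)·0.5051) / (8) = 0.0022
Residual b − A·x = (1.4106, -1.1122, 2.6832); ∞-norm = 2.6832

2.6832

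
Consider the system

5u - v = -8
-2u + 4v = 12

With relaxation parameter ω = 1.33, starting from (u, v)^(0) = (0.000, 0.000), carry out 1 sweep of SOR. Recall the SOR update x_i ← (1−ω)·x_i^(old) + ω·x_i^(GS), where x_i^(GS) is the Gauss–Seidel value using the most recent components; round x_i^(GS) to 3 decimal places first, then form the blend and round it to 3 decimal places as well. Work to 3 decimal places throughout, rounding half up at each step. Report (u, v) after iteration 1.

(-2.128, 2.575)

Iteration 1:
  u: GS value = (-8 - (-1)·0.000) / (5) = -1.600;  u ← (1−ω)·0.000 + ω·-1.600 = -2.128
  v: GS value = (12 - (-2)·-2.128) / (4) = 1.936;  v ← (1−ω)·0.000 + ω·1.936 = 2.575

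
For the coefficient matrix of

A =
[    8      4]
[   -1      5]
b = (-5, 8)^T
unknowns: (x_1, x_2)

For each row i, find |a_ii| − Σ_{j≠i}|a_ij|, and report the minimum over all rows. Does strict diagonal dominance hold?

4

row 1: |8| − (4) = 4
row 2: |5| − (1) = 4
minimum over rows = 4 → strictly diagonally dominant (convergence guaranteed)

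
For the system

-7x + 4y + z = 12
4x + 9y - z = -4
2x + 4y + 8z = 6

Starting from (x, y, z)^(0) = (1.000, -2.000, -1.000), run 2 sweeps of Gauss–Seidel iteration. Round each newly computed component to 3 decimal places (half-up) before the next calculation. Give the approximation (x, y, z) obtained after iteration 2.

Iteration 1:
  x = (12 - (4)·-2.000 - (1)·-1.000) / (-7) = -3.000
  y = (-4 - (4)·-3.000 - (-1)·-1.000) / (9) = 0.778
  z = (6 - (2)·-3.000 - (4)·0.778) / (8) = 1.111
Iteration 2:
  x = (12 - (4)·0.778 - (1)·1.111) / (-7) = -1.111
  y = (-4 - (4)·-1.111 - (-1)·1.111) / (9) = 0.173
  z = (6 - (2)·-1.111 - (4)·0.173) / (8) = 0.941

(-1.111, 0.173, 0.941)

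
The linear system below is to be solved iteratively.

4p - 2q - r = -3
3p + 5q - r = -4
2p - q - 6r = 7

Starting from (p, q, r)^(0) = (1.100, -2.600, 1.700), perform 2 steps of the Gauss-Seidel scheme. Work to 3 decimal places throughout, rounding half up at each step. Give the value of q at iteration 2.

-0.594

Iteration 1:
  p = (-3 - (-2)·-2.600 - (-1)·1.700) / (4) = -1.625
  q = (-4 - (3)·-1.625 - (-1)·1.700) / (5) = 0.515
  r = (7 - (2)·-1.625 - (-1)·0.515) / (-6) = -1.794
Iteration 2:
  p = (-3 - (-2)·0.515 - (-1)·-1.794) / (4) = -0.941
  q = (-4 - (3)·-0.941 - (-1)·-1.794) / (5) = -0.594
  r = (7 - (2)·-0.941 - (-1)·-0.594) / (-6) = -1.381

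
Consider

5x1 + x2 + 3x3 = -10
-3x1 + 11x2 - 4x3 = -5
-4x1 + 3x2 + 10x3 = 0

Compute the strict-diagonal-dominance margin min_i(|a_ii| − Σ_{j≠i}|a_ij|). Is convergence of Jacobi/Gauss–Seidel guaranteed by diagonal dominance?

1

row 1: |5| − (1+3) = 1
row 2: |11| − (3+4) = 4
row 3: |10| − (4+3) = 3
minimum over rows = 1 → strictly diagonally dominant (convergence guaranteed)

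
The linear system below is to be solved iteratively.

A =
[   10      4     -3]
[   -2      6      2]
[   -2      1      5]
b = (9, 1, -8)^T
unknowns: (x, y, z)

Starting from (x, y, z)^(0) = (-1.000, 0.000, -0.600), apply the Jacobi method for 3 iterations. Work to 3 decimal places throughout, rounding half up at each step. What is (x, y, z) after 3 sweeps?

Iteration 1:
  x = (9 - (4)·0.000 - (-3)·-0.600) / (10) = 0.720
  y = (1 - (-2)·-1.000 - (2)·-0.600) / (6) = 0.033
  z = (-8 - (-2)·-1.000 - (1)·0.000) / (5) = -2.000
Iteration 2:
  x = (9 - (4)·0.033 - (-3)·-2.000) / (10) = 0.287
  y = (1 - (-2)·0.720 - (2)·-2.000) / (6) = 1.073
  z = (-8 - (-2)·0.720 - (1)·0.033) / (5) = -1.319
Iteration 3:
  x = (9 - (4)·1.073 - (-3)·-1.319) / (10) = 0.075
  y = (1 - (-2)·0.287 - (2)·-1.319) / (6) = 0.702
  z = (-8 - (-2)·0.287 - (1)·1.073) / (5) = -1.700

(0.075, 0.702, -1.700)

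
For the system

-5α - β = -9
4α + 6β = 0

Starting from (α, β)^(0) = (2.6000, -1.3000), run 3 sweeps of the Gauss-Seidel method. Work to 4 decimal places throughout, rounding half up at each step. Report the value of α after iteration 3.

2.0766

Iteration 1:
  α = (-9 - (-1)·-1.3000) / (-5) = 2.0600
  β = (0 - (4)·2.0600) / (6) = -1.3733
Iteration 2:
  α = (-9 - (-1)·-1.3733) / (-5) = 2.0747
  β = (0 - (4)·2.0747) / (6) = -1.3831
Iteration 3:
  α = (-9 - (-1)·-1.3831) / (-5) = 2.0766
  β = (0 - (4)·2.0766) / (6) = -1.3844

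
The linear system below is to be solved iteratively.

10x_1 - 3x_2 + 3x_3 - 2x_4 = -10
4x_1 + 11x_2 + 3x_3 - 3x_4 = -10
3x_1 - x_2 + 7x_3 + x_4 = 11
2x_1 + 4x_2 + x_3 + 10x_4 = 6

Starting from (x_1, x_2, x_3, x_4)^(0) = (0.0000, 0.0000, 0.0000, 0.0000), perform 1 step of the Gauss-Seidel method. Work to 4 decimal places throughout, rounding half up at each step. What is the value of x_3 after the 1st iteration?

1.9221

Iteration 1:
  x_1 = (-10 - (-3)·0.0000 - (3)·0.0000 - (-2)·0.0000) / (10) = -1.0000
  x_2 = (-10 - (4)·-1.0000 - (3)·0.0000 - (-3)·0.0000) / (11) = -0.5455
  x_3 = (11 - (3)·-1.0000 - (-1)·-0.5455 - (1)·0.0000) / (7) = 1.9221
  x_4 = (6 - (2)·-1.0000 - (4)·-0.5455 - (1)·1.9221) / (10) = 0.8260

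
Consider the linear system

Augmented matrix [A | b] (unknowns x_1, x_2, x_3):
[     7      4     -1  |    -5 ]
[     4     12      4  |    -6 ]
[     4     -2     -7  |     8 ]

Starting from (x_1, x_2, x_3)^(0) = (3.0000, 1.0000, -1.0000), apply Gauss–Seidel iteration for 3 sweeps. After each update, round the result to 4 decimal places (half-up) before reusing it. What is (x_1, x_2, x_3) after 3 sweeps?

(-1.3275, 0.6039, -2.0740)

Iteration 1:
  x_1 = (-5 - (4)·1.0000 - (-1)·-1.0000) / (7) = -1.4286
  x_2 = (-6 - (4)·-1.4286 - (4)·-1.0000) / (12) = 0.3095
  x_3 = (8 - (4)·-1.4286 - (-2)·0.3095) / (-7) = -2.0476
Iteration 2:
  x_1 = (-5 - (4)·0.3095 - (-1)·-2.0476) / (7) = -1.1837
  x_2 = (-6 - (4)·-1.1837 - (4)·-2.0476) / (12) = 0.5771
  x_3 = (8 - (4)·-1.1837 - (-2)·0.5771) / (-7) = -1.9841
Iteration 3:
  x_1 = (-5 - (4)·0.5771 - (-1)·-1.9841) / (7) = -1.3275
  x_2 = (-6 - (4)·-1.3275 - (4)·-1.9841) / (12) = 0.6039
  x_3 = (8 - (4)·-1.3275 - (-2)·0.6039) / (-7) = -2.0740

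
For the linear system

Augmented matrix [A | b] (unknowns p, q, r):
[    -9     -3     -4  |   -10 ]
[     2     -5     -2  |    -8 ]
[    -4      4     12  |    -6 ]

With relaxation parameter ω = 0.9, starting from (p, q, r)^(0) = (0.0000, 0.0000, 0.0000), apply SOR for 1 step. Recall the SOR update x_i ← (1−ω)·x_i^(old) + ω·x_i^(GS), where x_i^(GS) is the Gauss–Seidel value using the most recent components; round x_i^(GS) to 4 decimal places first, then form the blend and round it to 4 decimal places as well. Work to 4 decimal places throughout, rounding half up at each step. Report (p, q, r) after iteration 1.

Iteration 1:
  p: GS value = (-10 - (-3)·0.0000 - (-4)·0.0000) / (-9) = 1.1111;  p ← (1−ω)·0.0000 + ω·1.1111 = 1.0000
  q: GS value = (-8 - (2)·1.0000 - (-2)·0.0000) / (-5) = 2.0000;  q ← (1−ω)·0.0000 + ω·2.0000 = 1.8000
  r: GS value = (-6 - (-4)·1.0000 - (4)·1.8000) / (12) = -0.7667;  r ← (1−ω)·0.0000 + ω·-0.7667 = -0.6900

(1.0000, 1.8000, -0.6900)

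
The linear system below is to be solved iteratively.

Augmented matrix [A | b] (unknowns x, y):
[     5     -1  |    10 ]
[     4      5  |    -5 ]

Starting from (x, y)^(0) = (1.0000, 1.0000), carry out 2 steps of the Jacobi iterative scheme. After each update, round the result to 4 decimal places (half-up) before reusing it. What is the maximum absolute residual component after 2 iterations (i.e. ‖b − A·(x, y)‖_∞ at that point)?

Iteration 1:
  x = (10 - (-1)·1.0000) / (5) = 2.2000
  y = (-5 - (4)·1.0000) / (5) = -1.8000
Iteration 2:
  x = (10 - (-1)·-1.8000) / (5) = 1.6400
  y = (-5 - (4)·2.2000) / (5) = -2.7600
Residual b − A·x = (-0.9600, 2.2400); ∞-norm = 2.2400

2.2400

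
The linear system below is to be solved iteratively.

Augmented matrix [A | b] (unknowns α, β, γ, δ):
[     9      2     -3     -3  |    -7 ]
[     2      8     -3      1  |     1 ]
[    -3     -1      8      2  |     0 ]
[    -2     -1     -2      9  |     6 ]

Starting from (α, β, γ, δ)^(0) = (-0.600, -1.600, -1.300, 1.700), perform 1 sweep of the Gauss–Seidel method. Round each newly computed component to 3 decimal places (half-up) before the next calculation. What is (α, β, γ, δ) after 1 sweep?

Iteration 1:
  α = (-7 - (2)·-1.600 - (-3)·-1.300 - (-3)·1.700) / (9) = -0.289
  β = (1 - (2)·-0.289 - (-3)·-1.300 - (1)·1.700) / (8) = -0.503
  γ = (0 - (-3)·-0.289 - (-1)·-0.503 - (2)·1.700) / (8) = -0.596
  δ = (6 - (-2)·-0.289 - (-1)·-0.503 - (-2)·-0.596) / (9) = 0.414

(-0.289, -0.503, -0.596, 0.414)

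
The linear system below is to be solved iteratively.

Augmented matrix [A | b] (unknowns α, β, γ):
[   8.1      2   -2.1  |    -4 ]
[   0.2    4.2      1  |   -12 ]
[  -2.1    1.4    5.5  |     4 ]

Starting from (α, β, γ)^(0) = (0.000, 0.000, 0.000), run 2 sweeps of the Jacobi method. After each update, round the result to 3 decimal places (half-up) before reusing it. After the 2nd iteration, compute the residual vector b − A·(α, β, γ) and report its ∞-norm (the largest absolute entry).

2.087

Iteration 1:
  α = (-4 - (2)·0.000 - (-2.1)·0.000) / (8.1) = -0.494
  β = (-12 - (0.2)·0.000 - (1)·0.000) / (4.2) = -2.857
  γ = (4 - (-2.1)·0.000 - (1.4)·0.000) / (5.5) = 0.727
Iteration 2:
  α = (-4 - (2)·-2.857 - (-2.1)·0.727) / (8.1) = 0.400
  β = (-12 - (0.2)·-0.494 - (1)·0.727) / (4.2) = -3.007
  γ = (4 - (-2.1)·-0.494 - (1.4)·-2.857) / (5.5) = 1.266
Residual b − A·x = (1.433, -0.717, 2.087); ∞-norm = 2.087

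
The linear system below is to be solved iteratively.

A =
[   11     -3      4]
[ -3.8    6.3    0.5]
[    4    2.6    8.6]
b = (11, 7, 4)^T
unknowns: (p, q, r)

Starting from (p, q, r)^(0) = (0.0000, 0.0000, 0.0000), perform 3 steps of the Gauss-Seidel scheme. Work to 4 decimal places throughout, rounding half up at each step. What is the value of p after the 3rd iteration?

1.9341

Iteration 1:
  p = (11 - (-3)·0.0000 - (4)·0.0000) / (11) = 1.0000
  q = (7 - (-3.8)·1.0000 - (0.5)·0.0000) / (6.3) = 1.7143
  r = (4 - (4)·1.0000 - (2.6)·1.7143) / (8.6) = -0.5183
Iteration 2:
  p = (11 - (-3)·1.7143 - (4)·-0.5183) / (11) = 1.6560
  q = (7 - (-3.8)·1.6560 - (0.5)·-0.5183) / (6.3) = 2.1511
  r = (4 - (4)·1.6560 - (2.6)·2.1511) / (8.6) = -0.9554
Iteration 3:
  p = (11 - (-3)·2.1511 - (4)·-0.9554) / (11) = 1.9341
  q = (7 - (-3.8)·1.9341 - (0.5)·-0.9554) / (6.3) = 2.3535
  r = (4 - (4)·1.9341 - (2.6)·2.3535) / (8.6) = -1.1460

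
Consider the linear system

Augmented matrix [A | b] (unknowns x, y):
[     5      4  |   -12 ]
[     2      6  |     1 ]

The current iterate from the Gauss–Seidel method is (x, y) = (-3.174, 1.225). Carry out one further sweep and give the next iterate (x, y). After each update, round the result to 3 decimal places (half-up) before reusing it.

(-3.380, 1.293)

One sweep:
  x = (-12 - (4)·1.225) / (5) = -3.380
  y = (1 - (2)·-3.380) / (6) = 1.293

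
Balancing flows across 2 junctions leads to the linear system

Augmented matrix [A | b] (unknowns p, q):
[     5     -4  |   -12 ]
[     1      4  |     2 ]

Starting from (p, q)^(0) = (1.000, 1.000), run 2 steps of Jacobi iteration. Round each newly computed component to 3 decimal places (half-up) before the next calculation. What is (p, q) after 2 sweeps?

Iteration 1:
  p = (-12 - (-4)·1.000) / (5) = -1.600
  q = (2 - (1)·1.000) / (4) = 0.250
Iteration 2:
  p = (-12 - (-4)·0.250) / (5) = -2.200
  q = (2 - (1)·-1.600) / (4) = 0.900

(-2.200, 0.900)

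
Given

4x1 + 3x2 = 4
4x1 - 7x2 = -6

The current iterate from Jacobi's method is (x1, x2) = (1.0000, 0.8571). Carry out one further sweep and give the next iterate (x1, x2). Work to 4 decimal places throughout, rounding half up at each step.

One sweep:
  x1 = (4 - (3)·0.8571) / (4) = 0.3572
  x2 = (-6 - (4)·1.0000) / (-7) = 1.4286

(0.3572, 1.4286)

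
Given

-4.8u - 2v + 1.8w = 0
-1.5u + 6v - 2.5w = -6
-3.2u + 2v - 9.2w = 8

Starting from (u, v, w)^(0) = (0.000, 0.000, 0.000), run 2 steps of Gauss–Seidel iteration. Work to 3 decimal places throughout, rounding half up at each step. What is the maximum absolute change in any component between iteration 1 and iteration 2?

0.451

Iteration 1:
  u = (0 - (-2)·0.000 - (1.8)·0.000) / (-4.8) = 0.000
  v = (-6 - (-1.5)·0.000 - (-2.5)·0.000) / (6) = -1.000
  w = (8 - (-3.2)·0.000 - (2)·-1.000) / (-9.2) = -1.087
Iteration 2:
  u = (0 - (-2)·-1.000 - (1.8)·-1.087) / (-4.8) = 0.009
  v = (-6 - (-1.5)·0.009 - (-2.5)·-1.087) / (6) = -1.451
  w = (8 - (-3.2)·0.009 - (2)·-1.451) / (-9.2) = -1.188
Change: (0.009, -0.451, -0.101) → max |·| = 0.451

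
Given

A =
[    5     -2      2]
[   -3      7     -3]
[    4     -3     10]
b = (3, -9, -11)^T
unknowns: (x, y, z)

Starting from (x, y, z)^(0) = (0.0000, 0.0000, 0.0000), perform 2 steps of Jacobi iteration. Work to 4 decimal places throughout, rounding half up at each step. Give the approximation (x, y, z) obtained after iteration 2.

(0.5257, -1.5000, -1.7257)

Iteration 1:
  x = (3 - (-2)·0.0000 - (2)·0.0000) / (5) = 0.6000
  y = (-9 - (-3)·0.0000 - (-3)·0.0000) / (7) = -1.2857
  z = (-11 - (4)·0.0000 - (-3)·0.0000) / (10) = -1.1000
Iteration 2:
  x = (3 - (-2)·-1.2857 - (2)·-1.1000) / (5) = 0.5257
  y = (-9 - (-3)·0.6000 - (-3)·-1.1000) / (7) = -1.5000
  z = (-11 - (4)·0.6000 - (-3)·-1.2857) / (10) = -1.7257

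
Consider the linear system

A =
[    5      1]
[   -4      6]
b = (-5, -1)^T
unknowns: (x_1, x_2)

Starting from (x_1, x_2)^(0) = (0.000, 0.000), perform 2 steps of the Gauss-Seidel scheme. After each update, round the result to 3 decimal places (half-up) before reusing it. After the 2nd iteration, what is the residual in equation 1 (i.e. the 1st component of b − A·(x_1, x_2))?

Iteration 1:
  x_1 = (-5 - (1)·0.000) / (5) = -1.000
  x_2 = (-1 - (-4)·-1.000) / (6) = -0.833
Iteration 2:
  x_1 = (-5 - (1)·-0.833) / (5) = -0.833
  x_2 = (-1 - (-4)·-0.833) / (6) = -0.722
Residual b − A·x = (-0.113, 0.000)

-0.113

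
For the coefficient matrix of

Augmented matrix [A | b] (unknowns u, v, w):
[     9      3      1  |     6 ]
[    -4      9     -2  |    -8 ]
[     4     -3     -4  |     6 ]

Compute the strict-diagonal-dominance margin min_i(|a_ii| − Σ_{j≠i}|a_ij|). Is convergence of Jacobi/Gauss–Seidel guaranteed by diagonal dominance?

-3

row 1: |9| − (3+1) = 5
row 2: |9| − (4+2) = 3
row 3: |-4| − (4+3) = -3
minimum over rows = -3 → not strictly diagonally dominant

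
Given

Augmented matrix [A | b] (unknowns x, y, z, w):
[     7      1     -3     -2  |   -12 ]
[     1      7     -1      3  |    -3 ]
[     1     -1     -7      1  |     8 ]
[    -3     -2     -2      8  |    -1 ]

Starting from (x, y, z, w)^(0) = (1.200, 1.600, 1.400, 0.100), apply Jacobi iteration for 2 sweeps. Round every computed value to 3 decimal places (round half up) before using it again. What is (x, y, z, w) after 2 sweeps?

(-1.852, -0.871, -1.114, -1.025)

Iteration 1:
  x = (-12 - (1)·1.600 - (-3)·1.400 - (-2)·0.100) / (7) = -1.314
  y = (-3 - (1)·1.200 - (-1)·1.400 - (3)·0.100) / (7) = -0.443
  z = (8 - (1)·1.200 - (-1)·1.600 - (1)·0.100) / (-7) = -1.186
  w = (-1 - (-3)·1.200 - (-2)·1.600 - (-2)·1.400) / (8) = 1.075
Iteration 2:
  x = (-12 - (1)·-0.443 - (-3)·-1.186 - (-2)·1.075) / (7) = -1.852
  y = (-3 - (1)·-1.314 - (-1)·-1.186 - (3)·1.075) / (7) = -0.871
  z = (8 - (1)·-1.314 - (-1)·-0.443 - (1)·1.075) / (-7) = -1.114
  w = (-1 - (-3)·-1.314 - (-2)·-0.443 - (-2)·-1.186) / (8) = -1.025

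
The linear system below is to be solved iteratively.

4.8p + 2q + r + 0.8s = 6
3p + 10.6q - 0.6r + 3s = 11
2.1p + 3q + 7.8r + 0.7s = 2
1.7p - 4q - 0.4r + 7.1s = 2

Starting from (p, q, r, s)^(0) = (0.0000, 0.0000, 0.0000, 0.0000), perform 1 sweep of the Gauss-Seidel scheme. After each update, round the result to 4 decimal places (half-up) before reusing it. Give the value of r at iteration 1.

Iteration 1:
  p = (6 - (2)·0.0000 - (1)·0.0000 - (0.8)·0.0000) / (4.8) = 1.2500
  q = (11 - (3)·1.2500 - (-0.6)·0.0000 - (3)·0.0000) / (10.6) = 0.6840
  r = (2 - (2.1)·1.2500 - (3)·0.6840 - (0.7)·0.0000) / (7.8) = -0.3432
  s = (2 - (1.7)·1.2500 - (-4)·0.6840 - (-0.4)·-0.3432) / (7.1) = 0.3484

-0.3432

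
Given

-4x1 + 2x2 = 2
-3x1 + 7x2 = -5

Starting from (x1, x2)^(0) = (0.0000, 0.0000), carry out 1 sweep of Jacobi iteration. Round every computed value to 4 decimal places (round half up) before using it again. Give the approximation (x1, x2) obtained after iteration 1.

Iteration 1:
  x1 = (2 - (2)·0.0000) / (-4) = -0.5000
  x2 = (-5 - (-3)·0.0000) / (7) = -0.7143

(-0.5000, -0.7143)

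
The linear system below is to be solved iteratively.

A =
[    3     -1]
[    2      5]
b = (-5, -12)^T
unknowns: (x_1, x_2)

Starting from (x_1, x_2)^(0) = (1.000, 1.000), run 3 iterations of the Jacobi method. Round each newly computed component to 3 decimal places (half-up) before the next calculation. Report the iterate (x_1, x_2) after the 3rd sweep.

(-2.289, -1.360)

Iteration 1:
  x_1 = (-5 - (-1)·1.000) / (3) = -1.333
  x_2 = (-12 - (2)·1.000) / (5) = -2.800
Iteration 2:
  x_1 = (-5 - (-1)·-2.800) / (3) = -2.600
  x_2 = (-12 - (2)·-1.333) / (5) = -1.867
Iteration 3:
  x_1 = (-5 - (-1)·-1.867) / (3) = -2.289
  x_2 = (-12 - (2)·-2.600) / (5) = -1.360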